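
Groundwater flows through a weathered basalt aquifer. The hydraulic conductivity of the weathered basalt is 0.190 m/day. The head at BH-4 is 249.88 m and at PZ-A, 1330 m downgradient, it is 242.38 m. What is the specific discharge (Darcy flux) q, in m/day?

Hydraulic gradient i = (249.88 − 242.38) / 1330 = 7.5 / 1330 = 0.005639.
Specific discharge q = K · i = 0.1900 × 0.005639 = 0.001071 m/day.

0.00107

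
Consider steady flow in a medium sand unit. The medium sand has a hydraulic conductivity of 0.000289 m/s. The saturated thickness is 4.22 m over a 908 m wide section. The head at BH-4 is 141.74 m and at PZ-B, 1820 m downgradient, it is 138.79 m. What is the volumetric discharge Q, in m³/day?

Convert K: 0.000289 m/s × 86400 = 24.97 m/day.
Cross-sectional area A = 908 × 4.22 = 3832 m².
Hydraulic gradient i = (141.74 − 138.79) / 1820 = 2.95 / 1820 = 0.001621.
Darcy's law: Q = K · A · i = 24.97 × 3832 × 0.001621 = 155.1 m³/day.

155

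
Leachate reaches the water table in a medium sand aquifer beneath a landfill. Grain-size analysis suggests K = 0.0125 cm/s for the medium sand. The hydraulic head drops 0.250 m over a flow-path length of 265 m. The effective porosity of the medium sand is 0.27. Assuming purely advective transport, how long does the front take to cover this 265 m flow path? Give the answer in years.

Convert K: 0.0125 cm/s × 864 = 10.80 m/day.
Hydraulic gradient i = Δh / L = 0.250 / 265 = 0.0009434.
Darcy flux q = K · i = 10.80 × 0.0009434 = 0.01019 m/day.
Seepage velocity v = q / n_e = 0.01019 / 0.27 = 0.03774 m/day.
Travel time t = L / v = 265 / 0.03774 = 7022 days = 19.23 years.

19.2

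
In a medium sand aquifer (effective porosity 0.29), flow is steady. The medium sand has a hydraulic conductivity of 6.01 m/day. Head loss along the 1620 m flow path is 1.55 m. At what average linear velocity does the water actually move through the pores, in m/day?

Hydraulic gradient i = Δh / L = 1.55 / 1620 = 0.0009568.
Darcy flux q = K · i = 6.010 × 0.0009568 = 0.005750 m/day.
Seepage velocity v = q / n_e = 0.005750 / 0.29 = 0.01983 m/day.

0.0198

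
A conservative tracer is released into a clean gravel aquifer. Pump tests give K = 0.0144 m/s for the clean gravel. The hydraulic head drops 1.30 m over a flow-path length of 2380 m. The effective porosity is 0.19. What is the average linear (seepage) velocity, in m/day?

Convert K: 0.0144 m/s × 86400 = 1244 m/day.
Hydraulic gradient i = Δh / L = 1.30 / 2380 = 0.0005462.
Darcy flux q = K · i = 1244 × 0.0005462 = 0.6796 m/day.
Seepage velocity v = q / n_e = 0.6796 / 0.19 = 3.577 m/day.

3.58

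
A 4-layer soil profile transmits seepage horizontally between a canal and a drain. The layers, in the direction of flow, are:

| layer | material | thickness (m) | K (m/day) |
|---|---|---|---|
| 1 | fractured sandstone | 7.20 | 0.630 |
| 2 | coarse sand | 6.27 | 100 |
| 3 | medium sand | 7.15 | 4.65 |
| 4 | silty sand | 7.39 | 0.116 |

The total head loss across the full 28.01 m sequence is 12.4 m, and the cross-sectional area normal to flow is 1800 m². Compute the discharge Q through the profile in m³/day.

291

Flow is perpendicular to layering, so the layers act in series and the equivalent K is the thickness-weighted harmonic mean.
Total thickness L = 7.20 + 6.27 + 7.15 + 7.39 = 28.01 m.
Σ(b_i/K_i) = 7.20/0.630 + 6.27/100 + 7.15/4.65 + 7.39/0.116 = 76.74 d.
K_eq = L / Σ(b_i/K_i) = 28.01 / 76.74 = 0.3650 m/day.
Q = K_eq · A · (Δh/L) = 0.3650 × 1800 × (12.4/28.01) = 290.9 m³/day.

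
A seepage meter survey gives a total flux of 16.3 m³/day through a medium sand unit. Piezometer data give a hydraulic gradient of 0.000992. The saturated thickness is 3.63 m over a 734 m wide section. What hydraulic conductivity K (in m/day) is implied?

6.17

Cross-sectional area A = 734 × 3.63 = 2664 m².
Hydraulic gradient i = 0.000992.
From Q = K·A·i, K = Q / (A·i) = 16.3 / (2664 × 0.0009920) = 6.167 m/day.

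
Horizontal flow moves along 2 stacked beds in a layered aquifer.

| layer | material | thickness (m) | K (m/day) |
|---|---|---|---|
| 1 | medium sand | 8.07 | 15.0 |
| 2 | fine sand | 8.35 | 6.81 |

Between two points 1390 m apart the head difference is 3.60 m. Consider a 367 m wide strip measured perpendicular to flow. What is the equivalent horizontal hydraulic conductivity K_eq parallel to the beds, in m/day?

Flow is parallel to layering, so each bed carries its own Darcy discharge and the transmissivities add.
Σ(K_i·b_i) = 15.0×8.07 + 6.81×8.35 = 177.9 m²/day.
Total thickness b = 16.42 m, so K_eq = Σ(K_i·b_i)/b = 10.84 m/day.

10.8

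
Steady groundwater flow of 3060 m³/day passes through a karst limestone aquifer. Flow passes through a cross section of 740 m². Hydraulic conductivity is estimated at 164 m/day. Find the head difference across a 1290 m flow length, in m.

32.5

From Q = K·A·i, i = Q / (K·A) = 3060 / (164.0 × 740.0) = 0.02521.
Head loss Δh = i · L = 0.02521 × 1290 = 32.53 m.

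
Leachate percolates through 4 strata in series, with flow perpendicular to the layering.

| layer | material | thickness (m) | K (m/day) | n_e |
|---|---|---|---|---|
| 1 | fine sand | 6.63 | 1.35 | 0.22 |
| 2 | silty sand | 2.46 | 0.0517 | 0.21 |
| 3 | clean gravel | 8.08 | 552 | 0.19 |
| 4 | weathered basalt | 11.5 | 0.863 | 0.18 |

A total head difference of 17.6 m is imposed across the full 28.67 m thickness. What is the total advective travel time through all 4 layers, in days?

20.9

With flow normal to the layers, continuity requires the same specific discharge q through every layer.
Σ(b_i/K_i) = 6.63/1.35 + 2.46/0.0517 + 8.08/552 + 11.5/0.863 = 65.83 d.
q = Δh / Σ(b_i/K_i) = 17.6 / 65.83 = 0.2673 m/day.
In each layer the seepage velocity is v_i = q/n_i, so the layer transit time is t_i = b_i·n_i / q:
  layer 1 (fine sand): t_1 = 6.63 × 0.22 / 0.2673 = 5.456 d
  layer 2 (silty sand): t_2 = 2.46 × 0.21 / 0.2673 = 1.932 d
  layer 3 (clean gravel): t_3 = 8.08 × 0.19 / 0.2673 = 5.742 d
  layer 4 (weathered basalt): t_4 = 11.5 × 0.18 / 0.2673 = 7.743 d
Total t = Σ t_i = 20.87 days.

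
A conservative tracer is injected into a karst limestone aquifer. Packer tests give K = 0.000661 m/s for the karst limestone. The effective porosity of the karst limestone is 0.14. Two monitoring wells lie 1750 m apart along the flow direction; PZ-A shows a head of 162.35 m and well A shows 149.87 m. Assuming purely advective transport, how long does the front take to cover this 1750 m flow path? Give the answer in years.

Convert K: 0.000661 m/s × 86400 = 57.11 m/day.
Hydraulic gradient i = (162.35 − 149.87) / 1750 = 12.48 / 1750 = 0.007131.
Darcy flux q = K · i = 57.11 × 0.007131 = 0.4073 m/day.
Seepage velocity v = q / n_e = 0.4073 / 0.14 = 2.909 m/day.
Travel time t = L / v = 1750 / 2.909 = 601.6 days = 1.647 years.

1.65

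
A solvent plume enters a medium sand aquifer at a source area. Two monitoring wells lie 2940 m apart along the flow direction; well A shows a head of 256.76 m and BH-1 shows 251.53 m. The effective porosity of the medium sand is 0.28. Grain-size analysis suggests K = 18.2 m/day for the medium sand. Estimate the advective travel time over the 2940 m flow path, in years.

Hydraulic gradient i = (256.76 − 251.53) / 2940 = 5.23 / 2940 = 0.001779.
Darcy flux q = K · i = 18.20 × 0.001779 = 0.03238 m/day.
Seepage velocity v = q / n_e = 0.03238 / 0.28 = 0.1156 m/day.
Travel time t = L / v = 2940 / 0.1156 = 25426 days = 69.61 years.

69.6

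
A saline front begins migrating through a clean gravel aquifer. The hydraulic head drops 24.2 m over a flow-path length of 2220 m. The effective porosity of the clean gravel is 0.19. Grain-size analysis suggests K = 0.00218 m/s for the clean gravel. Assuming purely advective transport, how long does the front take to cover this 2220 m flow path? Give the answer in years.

0.562

Convert K: 0.00218 m/s × 86400 = 188.4 m/day.
Hydraulic gradient i = Δh / L = 24.2 / 2220 = 0.01090.
Darcy flux q = K · i = 188.4 × 0.01090 = 2.053 m/day.
Seepage velocity v = q / n_e = 2.053 / 0.19 = 10.81 m/day.
Travel time t = L / v = 2220 / 10.81 = 205.4 days = 0.5624 years.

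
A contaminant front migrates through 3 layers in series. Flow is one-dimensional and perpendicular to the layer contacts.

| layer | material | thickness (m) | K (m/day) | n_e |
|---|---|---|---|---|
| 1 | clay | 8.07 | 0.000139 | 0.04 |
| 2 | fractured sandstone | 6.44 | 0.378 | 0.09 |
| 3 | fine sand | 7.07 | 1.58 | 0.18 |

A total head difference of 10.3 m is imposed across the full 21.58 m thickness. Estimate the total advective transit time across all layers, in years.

33.6

With flow normal to the layers, continuity requires the same specific discharge q through every layer.
Σ(b_i/K_i) = 8.07/0.000139 + 6.44/0.378 + 7.07/1.58 = 58079 d.
q = Δh / Σ(b_i/K_i) = 10.3 / 58079 = 0.0001773 m/day.
In each layer the seepage velocity is v_i = q/n_i, so the layer transit time is t_i = b_i·n_i / q:
  layer 1 (clay): t_1 = 8.07 × 0.04 / 0.0001773 = 1820 d
  layer 2 (fractured sandstone): t_2 = 6.44 × 0.09 / 0.0001773 = 3268 d
  layer 3 (fine sand): t_3 = 7.07 × 0.18 / 0.0001773 = 7176 d
Total t = Σ t_i = 12264 days = 33.58 years.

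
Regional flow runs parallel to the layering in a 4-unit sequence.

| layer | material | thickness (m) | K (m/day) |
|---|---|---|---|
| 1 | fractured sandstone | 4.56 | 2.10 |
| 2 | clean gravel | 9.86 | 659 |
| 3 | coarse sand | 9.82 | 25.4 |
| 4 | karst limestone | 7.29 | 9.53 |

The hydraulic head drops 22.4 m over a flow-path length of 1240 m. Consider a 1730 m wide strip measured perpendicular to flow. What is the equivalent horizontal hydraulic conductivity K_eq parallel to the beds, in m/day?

Flow is parallel to layering, so each bed carries its own Darcy discharge and the transmissivities add.
Σ(K_i·b_i) = 2.10×4.56 + 659×9.86 + 25.4×9.82 + 9.53×7.29 = 6826 m²/day.
Total thickness b = 31.53 m, so K_eq = Σ(K_i·b_i)/b = 216.5 m/day.

216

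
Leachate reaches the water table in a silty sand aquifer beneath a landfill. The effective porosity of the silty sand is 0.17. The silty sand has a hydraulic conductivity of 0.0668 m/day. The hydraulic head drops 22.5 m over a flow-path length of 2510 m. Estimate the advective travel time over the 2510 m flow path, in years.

Hydraulic gradient i = Δh / L = 22.5 / 2510 = 0.008964.
Darcy flux q = K · i = 0.06680 × 0.008964 = 0.0005988 m/day.
Seepage velocity v = q / n_e = 0.0005988 / 0.17 = 0.003522 m/day.
Travel time t = L / v = 2510 / 0.003522 = 7.126e+05 days = 1951 years.

1950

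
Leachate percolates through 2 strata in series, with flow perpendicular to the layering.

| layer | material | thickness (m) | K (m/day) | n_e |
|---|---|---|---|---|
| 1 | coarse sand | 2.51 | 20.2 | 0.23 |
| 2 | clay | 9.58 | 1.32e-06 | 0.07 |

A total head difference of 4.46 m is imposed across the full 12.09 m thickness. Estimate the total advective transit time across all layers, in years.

With flow normal to the layers, continuity requires the same specific discharge q through every layer.
Σ(b_i/K_i) = 2.51/20.2 + 9.58/1.32e-06 = 7.258e+06 d.
q = Δh / Σ(b_i/K_i) = 4.46 / 7.258e+06 = 6.145e-07 m/day.
In each layer the seepage velocity is v_i = q/n_i, so the layer transit time is t_i = b_i·n_i / q:
  layer 1 (coarse sand): t_1 = 2.51 × 0.23 / 6.145e-07 = 9.394e+05 d
  layer 2 (clay): t_2 = 9.58 × 0.07 / 6.145e-07 = 1.091e+06 d
Total t = Σ t_i = 2.031e+06 days = 5560 years.

5560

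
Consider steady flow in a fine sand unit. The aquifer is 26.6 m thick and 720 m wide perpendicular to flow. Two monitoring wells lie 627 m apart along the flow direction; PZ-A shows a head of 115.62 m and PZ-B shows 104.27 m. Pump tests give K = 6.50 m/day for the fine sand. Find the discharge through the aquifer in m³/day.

Cross-sectional area A = 720 × 26.6 = 19152 m².
Hydraulic gradient i = (115.62 − 104.27) / 627 = 11.35 / 627 = 0.01810.
Darcy's law: Q = K · A · i = 6.500 × 19152 × 0.01810 = 2253 m³/day.

2250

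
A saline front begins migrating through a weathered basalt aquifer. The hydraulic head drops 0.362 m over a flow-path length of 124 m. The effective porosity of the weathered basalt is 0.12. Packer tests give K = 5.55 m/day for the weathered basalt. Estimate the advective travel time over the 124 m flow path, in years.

Hydraulic gradient i = Δh / L = 0.362 / 124 = 0.002919.
Darcy flux q = K · i = 5.550 × 0.002919 = 0.01620 m/day.
Seepage velocity v = q / n_e = 0.01620 / 0.12 = 0.1350 m/day.
Travel time t = L / v = 124 / 0.1350 = 918.4 days = 2.514 years.

2.51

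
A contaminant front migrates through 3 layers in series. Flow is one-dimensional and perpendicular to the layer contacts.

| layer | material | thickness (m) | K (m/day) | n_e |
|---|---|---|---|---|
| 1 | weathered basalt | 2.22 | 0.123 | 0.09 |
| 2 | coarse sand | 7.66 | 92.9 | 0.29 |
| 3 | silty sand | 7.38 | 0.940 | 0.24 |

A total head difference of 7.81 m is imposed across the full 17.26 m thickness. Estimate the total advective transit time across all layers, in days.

With flow normal to the layers, continuity requires the same specific discharge q through every layer.
Σ(b_i/K_i) = 2.22/0.123 + 7.66/92.9 + 7.38/0.940 = 25.98 d.
q = Δh / Σ(b_i/K_i) = 7.81 / 25.98 = 0.3006 m/day.
In each layer the seepage velocity is v_i = q/n_i, so the layer transit time is t_i = b_i·n_i / q:
  layer 1 (weathered basalt): t_1 = 2.22 × 0.09 / 0.3006 = 0.6647 d
  layer 2 (coarse sand): t_2 = 7.66 × 0.29 / 0.3006 = 7.390 d
  layer 3 (silty sand): t_3 = 7.38 × 0.24 / 0.3006 = 5.892 d
Total t = Σ t_i = 13.95 days.

13.9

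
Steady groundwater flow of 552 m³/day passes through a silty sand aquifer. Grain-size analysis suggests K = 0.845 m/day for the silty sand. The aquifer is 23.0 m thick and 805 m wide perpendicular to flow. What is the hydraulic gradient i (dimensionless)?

Cross-sectional area A = 805 × 23.0 = 18515 m².
From Q = K·A·i, i = Q / (K·A) = 552 / (0.8450 × 18515) = 0.03528.

0.0353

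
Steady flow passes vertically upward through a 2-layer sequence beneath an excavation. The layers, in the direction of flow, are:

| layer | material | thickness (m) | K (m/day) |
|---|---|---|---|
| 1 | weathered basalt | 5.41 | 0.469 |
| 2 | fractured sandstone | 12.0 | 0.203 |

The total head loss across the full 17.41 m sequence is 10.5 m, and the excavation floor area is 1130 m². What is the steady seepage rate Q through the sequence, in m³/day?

Flow is perpendicular to layering, so the layers act in series and the equivalent K is the thickness-weighted harmonic mean.
Total thickness L = 5.41 + 12.0 = 17.41 m.
Σ(b_i/K_i) = 5.41/0.469 + 12.0/0.203 = 70.65 d.
K_eq = L / Σ(b_i/K_i) = 17.41 / 70.65 = 0.2464 m/day.
Q = K_eq · A · (Δh/L) = 0.2464 × 1130 × (10.5/17.41) = 167.9 m³/day.

168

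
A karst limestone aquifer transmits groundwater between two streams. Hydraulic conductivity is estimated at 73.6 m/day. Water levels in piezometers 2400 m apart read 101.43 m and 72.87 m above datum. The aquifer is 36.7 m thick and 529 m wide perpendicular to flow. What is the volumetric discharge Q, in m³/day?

17000

Cross-sectional area A = 529 × 36.7 = 19414 m².
Hydraulic gradient i = (101.43 − 72.87) / 2400 = 28.56 / 2400 = 0.01190.
Darcy's law: Q = K · A · i = 73.60 × 19414 × 0.01190 = 17004 m³/day.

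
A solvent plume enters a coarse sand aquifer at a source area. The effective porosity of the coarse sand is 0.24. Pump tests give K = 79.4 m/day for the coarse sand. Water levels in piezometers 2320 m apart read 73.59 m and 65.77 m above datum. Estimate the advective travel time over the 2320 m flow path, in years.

Hydraulic gradient i = (73.59 − 65.77) / 2320 = 7.82 / 2320 = 0.003371.
Darcy flux q = K · i = 79.40 × 0.003371 = 0.2676 m/day.
Seepage velocity v = q / n_e = 0.2676 / 0.24 = 1.115 m/day.
Travel time t = L / v = 2320 / 1.115 = 2080 days = 5.696 years.

5.70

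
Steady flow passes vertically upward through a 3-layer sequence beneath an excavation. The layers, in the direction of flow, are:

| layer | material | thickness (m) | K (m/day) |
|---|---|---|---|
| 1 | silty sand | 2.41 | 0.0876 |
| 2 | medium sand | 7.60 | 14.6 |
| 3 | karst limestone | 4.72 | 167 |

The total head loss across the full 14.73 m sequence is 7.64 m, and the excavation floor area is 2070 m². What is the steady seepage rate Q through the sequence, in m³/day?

564

Flow is perpendicular to layering, so the layers act in series and the equivalent K is the thickness-weighted harmonic mean.
Total thickness L = 2.41 + 7.60 + 4.72 = 14.73 m.
Σ(b_i/K_i) = 2.41/0.0876 + 7.60/14.6 + 4.72/167 = 28.06 d.
K_eq = L / Σ(b_i/K_i) = 14.73 / 28.06 = 0.5249 m/day.
Q = K_eq · A · (Δh/L) = 0.5249 × 2070 × (7.64/14.73) = 563.6 m³/day.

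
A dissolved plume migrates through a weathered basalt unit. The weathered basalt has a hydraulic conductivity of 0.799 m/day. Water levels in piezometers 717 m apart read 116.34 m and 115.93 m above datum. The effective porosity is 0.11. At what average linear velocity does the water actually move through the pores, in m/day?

Hydraulic gradient i = (116.34 − 115.93) / 717 = 0.41 / 717 = 0.0005718.
Darcy flux q = K · i = 0.7990 × 0.0005718 = 0.0004569 m/day.
Seepage velocity v = q / n_e = 0.0004569 / 0.11 = 0.004154 m/day.

0.00415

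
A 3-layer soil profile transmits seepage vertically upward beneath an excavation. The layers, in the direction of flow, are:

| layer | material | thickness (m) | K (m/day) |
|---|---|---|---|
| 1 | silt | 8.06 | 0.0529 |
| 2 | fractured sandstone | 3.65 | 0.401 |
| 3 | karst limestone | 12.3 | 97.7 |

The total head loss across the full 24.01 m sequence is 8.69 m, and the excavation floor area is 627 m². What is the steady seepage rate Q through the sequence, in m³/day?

33.7

Flow is perpendicular to layering, so the layers act in series and the equivalent K is the thickness-weighted harmonic mean.
Total thickness L = 8.06 + 3.65 + 12.3 = 24.01 m.
Σ(b_i/K_i) = 8.06/0.0529 + 3.65/0.401 + 12.3/97.7 = 161.6 d.
K_eq = L / Σ(b_i/K_i) = 24.01 / 161.6 = 0.1486 m/day.
Q = K_eq · A · (Δh/L) = 0.1486 × 627 × (8.69/24.01) = 33.72 m³/day.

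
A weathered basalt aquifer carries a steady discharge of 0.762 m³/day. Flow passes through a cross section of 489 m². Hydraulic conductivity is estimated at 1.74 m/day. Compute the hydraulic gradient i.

From Q = K·A·i, i = Q / (K·A) = 0.762 / (1.740 × 489.0) = 0.0008956.

0.000896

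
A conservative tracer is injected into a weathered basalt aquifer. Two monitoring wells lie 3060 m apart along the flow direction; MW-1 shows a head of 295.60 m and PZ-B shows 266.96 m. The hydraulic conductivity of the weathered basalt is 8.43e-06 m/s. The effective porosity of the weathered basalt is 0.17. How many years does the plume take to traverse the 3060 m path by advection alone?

Convert K: 8.43e-06 m/s × 86400 = 0.7284 m/day.
Hydraulic gradient i = (295.60 − 266.96) / 3060 = 28.64 / 3060 = 0.009359.
Darcy flux q = K · i = 0.7284 × 0.009359 = 0.006817 m/day.
Seepage velocity v = q / n_e = 0.006817 / 0.17 = 0.04010 m/day.
Travel time t = L / v = 3060 / 0.04010 = 76309 days = 208.9 years.

209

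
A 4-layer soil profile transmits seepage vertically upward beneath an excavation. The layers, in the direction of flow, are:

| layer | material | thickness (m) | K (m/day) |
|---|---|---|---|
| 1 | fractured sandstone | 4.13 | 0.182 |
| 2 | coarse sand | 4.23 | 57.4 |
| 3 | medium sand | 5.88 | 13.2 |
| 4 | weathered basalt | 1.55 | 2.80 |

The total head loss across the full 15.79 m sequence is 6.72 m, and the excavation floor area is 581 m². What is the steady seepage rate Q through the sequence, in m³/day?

Flow is perpendicular to layering, so the layers act in series and the equivalent K is the thickness-weighted harmonic mean.
Total thickness L = 4.13 + 4.23 + 5.88 + 1.55 = 15.79 m.
Σ(b_i/K_i) = 4.13/0.182 + 4.23/57.4 + 5.88/13.2 + 1.55/2.80 = 23.77 d.
K_eq = L / Σ(b_i/K_i) = 15.79 / 23.77 = 0.6644 m/day.
Q = K_eq · A · (Δh/L) = 0.6644 × 581 × (6.72/15.79) = 164.3 m³/day.

164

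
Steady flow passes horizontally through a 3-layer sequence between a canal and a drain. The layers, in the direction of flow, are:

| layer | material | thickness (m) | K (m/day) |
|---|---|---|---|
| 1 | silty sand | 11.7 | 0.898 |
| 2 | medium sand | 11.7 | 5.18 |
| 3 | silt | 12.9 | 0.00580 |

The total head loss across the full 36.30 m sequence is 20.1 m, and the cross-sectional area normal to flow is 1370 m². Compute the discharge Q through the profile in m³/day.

Flow is perpendicular to layering, so the layers act in series and the equivalent K is the thickness-weighted harmonic mean.
Total thickness L = 11.7 + 11.7 + 12.9 = 36.30 m.
Σ(b_i/K_i) = 11.7/0.898 + 11.7/5.18 + 12.9/0.00580 = 2239 d.
K_eq = L / Σ(b_i/K_i) = 36.30 / 2239 = 0.01621 m/day.
Q = K_eq · A · (Δh/L) = 0.01621 × 1370 × (20.1/36.30) = 12.30 m³/day.

12.3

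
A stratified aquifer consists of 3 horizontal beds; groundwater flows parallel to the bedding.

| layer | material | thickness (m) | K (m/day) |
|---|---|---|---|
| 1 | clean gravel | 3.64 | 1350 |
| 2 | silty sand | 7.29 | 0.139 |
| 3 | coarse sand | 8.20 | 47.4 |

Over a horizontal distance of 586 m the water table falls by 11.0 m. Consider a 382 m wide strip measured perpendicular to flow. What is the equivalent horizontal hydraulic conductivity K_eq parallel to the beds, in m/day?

Flow is parallel to layering, so each bed carries its own Darcy discharge and the transmissivities add.
Σ(K_i·b_i) = 1350×3.64 + 0.139×7.29 + 47.4×8.20 = 5304 m²/day.
Total thickness b = 19.13 m, so K_eq = Σ(K_i·b_i)/b = 277.2 m/day.

277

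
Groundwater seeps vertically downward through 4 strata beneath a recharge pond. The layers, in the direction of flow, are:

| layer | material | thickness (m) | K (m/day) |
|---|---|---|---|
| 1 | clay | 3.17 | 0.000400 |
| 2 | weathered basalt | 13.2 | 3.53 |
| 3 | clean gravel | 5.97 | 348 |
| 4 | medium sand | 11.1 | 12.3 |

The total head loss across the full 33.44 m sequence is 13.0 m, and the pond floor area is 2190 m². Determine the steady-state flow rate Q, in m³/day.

Flow is perpendicular to layering, so the layers act in series and the equivalent K is the thickness-weighted harmonic mean.
Total thickness L = 3.17 + 13.2 + 5.97 + 11.1 = 33.44 m.
Σ(b_i/K_i) = 3.17/0.000400 + 13.2/3.53 + 5.97/348 + 11.1/12.3 = 7930 d.
K_eq = L / Σ(b_i/K_i) = 33.44 / 7930 = 0.004217 m/day.
Q = K_eq · A · (Δh/L) = 0.004217 × 2190 × (13.0/33.44) = 3.590 m³/day.

3.59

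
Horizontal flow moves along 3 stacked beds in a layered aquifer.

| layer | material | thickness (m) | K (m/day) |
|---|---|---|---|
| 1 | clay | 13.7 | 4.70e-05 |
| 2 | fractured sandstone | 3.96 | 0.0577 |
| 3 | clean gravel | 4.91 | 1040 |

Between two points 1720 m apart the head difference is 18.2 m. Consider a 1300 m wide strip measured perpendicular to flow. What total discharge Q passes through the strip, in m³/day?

70200

Flow is parallel to layering, so each bed carries its own Darcy discharge and the transmissivities add.
Σ(K_i·b_i) = 4.70e-05×13.7 + 0.0577×3.96 + 1040×4.91 = 5107 m²/day.
Hydraulic gradient i = Δh / L = 18.2 / 1720 = 0.01058.
Q = Σ(K_i·b_i) · W · i = 5107 × 1300 × 0.01058 = 70246 m³/day.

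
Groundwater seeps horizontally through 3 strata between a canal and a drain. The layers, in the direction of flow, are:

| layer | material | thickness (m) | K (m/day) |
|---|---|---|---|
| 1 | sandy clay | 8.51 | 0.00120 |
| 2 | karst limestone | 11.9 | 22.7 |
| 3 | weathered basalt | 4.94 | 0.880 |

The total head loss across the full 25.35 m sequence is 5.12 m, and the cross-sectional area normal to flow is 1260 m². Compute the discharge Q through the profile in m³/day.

0.909

Flow is perpendicular to layering, so the layers act in series and the equivalent K is the thickness-weighted harmonic mean.
Total thickness L = 8.51 + 11.9 + 4.94 = 25.35 m.
Σ(b_i/K_i) = 8.51/0.00120 + 11.9/22.7 + 4.94/0.880 = 7098 d.
K_eq = L / Σ(b_i/K_i) = 25.35 / 7098 = 0.003572 m/day.
Q = K_eq · A · (Δh/L) = 0.003572 × 1260 × (5.12/25.35) = 0.9089 m³/day.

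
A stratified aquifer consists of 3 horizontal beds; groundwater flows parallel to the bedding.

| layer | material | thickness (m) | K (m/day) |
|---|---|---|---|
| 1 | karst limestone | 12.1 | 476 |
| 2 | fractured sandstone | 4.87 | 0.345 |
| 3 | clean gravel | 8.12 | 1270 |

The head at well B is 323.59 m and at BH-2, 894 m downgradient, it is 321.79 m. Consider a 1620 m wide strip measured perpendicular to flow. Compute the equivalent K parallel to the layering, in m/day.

641

Flow is parallel to layering, so each bed carries its own Darcy discharge and the transmissivities add.
Σ(K_i·b_i) = 476×12.1 + 0.345×4.87 + 1270×8.12 = 16074 m²/day.
Total thickness b = 25.09 m, so K_eq = Σ(K_i·b_i)/b = 640.6 m/day.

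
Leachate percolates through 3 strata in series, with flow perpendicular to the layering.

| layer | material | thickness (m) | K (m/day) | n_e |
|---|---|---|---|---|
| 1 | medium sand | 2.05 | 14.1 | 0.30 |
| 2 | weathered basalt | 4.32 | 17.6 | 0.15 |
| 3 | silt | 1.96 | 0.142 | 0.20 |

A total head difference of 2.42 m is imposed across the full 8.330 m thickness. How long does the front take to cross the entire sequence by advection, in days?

9.71

With flow normal to the layers, continuity requires the same specific discharge q through every layer.
Σ(b_i/K_i) = 2.05/14.1 + 4.32/17.6 + 1.96/0.142 = 14.19 d.
q = Δh / Σ(b_i/K_i) = 2.42 / 14.19 = 0.1705 m/day.
In each layer the seepage velocity is v_i = q/n_i, so the layer transit time is t_i = b_i·n_i / q:
  layer 1 (medium sand): t_1 = 2.05 × 0.30 / 0.1705 = 3.607 d
  layer 2 (weathered basalt): t_2 = 4.32 × 0.15 / 0.1705 = 3.801 d
  layer 3 (silt): t_3 = 1.96 × 0.20 / 0.1705 = 2.299 d
Total t = Σ t_i = 9.707 days.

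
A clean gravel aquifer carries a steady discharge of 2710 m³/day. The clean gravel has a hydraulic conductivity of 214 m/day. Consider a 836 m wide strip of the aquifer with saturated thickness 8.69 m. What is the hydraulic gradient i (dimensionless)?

Cross-sectional area A = 836 × 8.69 = 7265 m².
From Q = K·A·i, i = Q / (K·A) = 2710 / (214.0 × 7265) = 0.001743.

0.00174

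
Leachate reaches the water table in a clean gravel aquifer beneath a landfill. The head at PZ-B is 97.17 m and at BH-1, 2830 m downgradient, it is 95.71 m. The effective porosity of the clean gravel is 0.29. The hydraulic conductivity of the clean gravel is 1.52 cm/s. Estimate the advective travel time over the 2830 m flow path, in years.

Convert K: 1.52 cm/s × 864 = 1313 m/day.
Hydraulic gradient i = (97.17 − 95.71) / 2830 = 1.46 / 2830 = 0.0005159.
Darcy flux q = K · i = 1313 × 0.0005159 = 0.6775 m/day.
Seepage velocity v = q / n_e = 0.6775 / 0.29 = 2.336 m/day.
Travel time t = L / v = 2830 / 2.336 = 1211 days = 3.316 years.

3.32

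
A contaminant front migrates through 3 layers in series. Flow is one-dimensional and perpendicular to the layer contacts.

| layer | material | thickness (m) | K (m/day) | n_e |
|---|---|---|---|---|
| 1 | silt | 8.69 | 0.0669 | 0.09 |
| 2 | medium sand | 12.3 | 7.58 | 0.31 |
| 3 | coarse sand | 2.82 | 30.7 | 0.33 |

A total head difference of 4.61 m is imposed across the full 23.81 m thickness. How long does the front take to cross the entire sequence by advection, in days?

158

With flow normal to the layers, continuity requires the same specific discharge q through every layer.
Σ(b_i/K_i) = 8.69/0.0669 + 12.3/7.58 + 2.82/30.7 = 131.6 d.
q = Δh / Σ(b_i/K_i) = 4.61 / 131.6 = 0.03503 m/day.
In each layer the seepage velocity is v_i = q/n_i, so the layer transit time is t_i = b_i·n_i / q:
  layer 1 (silt): t_1 = 8.69 × 0.09 / 0.03503 = 22.33 d
  layer 2 (medium sand): t_2 = 12.3 × 0.31 / 0.03503 = 108.9 d
  layer 3 (coarse sand): t_3 = 2.82 × 0.33 / 0.03503 = 26.57 d
Total t = Σ t_i = 157.8 days.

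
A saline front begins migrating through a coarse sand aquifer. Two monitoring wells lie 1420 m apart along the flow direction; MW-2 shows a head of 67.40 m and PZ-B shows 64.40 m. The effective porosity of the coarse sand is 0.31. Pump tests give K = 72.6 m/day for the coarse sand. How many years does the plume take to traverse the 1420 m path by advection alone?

7.86

Hydraulic gradient i = (67.40 − 64.40) / 1420 = 3 / 1420 = 0.002113.
Darcy flux q = K · i = 72.60 × 0.002113 = 0.1534 m/day.
Seepage velocity v = q / n_e = 0.1534 / 0.31 = 0.4948 m/day.
Travel time t = L / v = 1420 / 0.4948 = 2870 days = 7.858 years.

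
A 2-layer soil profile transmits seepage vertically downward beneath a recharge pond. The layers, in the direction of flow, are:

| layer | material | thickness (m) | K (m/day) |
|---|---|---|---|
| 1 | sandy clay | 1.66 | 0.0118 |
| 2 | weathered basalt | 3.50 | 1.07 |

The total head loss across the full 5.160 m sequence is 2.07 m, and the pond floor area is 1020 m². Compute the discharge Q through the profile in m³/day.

14.7

Flow is perpendicular to layering, so the layers act in series and the equivalent K is the thickness-weighted harmonic mean.
Total thickness L = 1.66 + 3.50 = 5.160 m.
Σ(b_i/K_i) = 1.66/0.0118 + 3.50/1.07 = 143.9 d.
K_eq = L / Σ(b_i/K_i) = 5.160 / 143.9 = 0.03585 m/day.
Q = K_eq · A · (Δh/L) = 0.03585 × 1020 × (2.07/5.160) = 14.67 m³/day.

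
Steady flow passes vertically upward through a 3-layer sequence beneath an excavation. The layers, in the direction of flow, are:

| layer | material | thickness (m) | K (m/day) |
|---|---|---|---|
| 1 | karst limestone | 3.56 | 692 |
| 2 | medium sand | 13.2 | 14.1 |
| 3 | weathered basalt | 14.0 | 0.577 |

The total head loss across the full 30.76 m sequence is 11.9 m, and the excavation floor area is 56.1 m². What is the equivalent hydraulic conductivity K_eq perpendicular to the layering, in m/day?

1.22

Flow is perpendicular to layering, so the layers act in series and the equivalent K is the thickness-weighted harmonic mean.
Total thickness L = 3.56 + 13.2 + 14.0 = 30.76 m.
Σ(b_i/K_i) = 3.56/692 + 13.2/14.1 + 14.0/0.577 = 25.20 d.
K_eq = L / Σ(b_i/K_i) = 30.76 / 25.20 = 1.220 m/day.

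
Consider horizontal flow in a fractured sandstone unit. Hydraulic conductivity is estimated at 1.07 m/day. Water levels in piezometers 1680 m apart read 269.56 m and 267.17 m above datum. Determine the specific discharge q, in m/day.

Hydraulic gradient i = (269.56 − 267.17) / 1680 = 2.39 / 1680 = 0.001423.
Specific discharge q = K · i = 1.070 × 0.001423 = 0.001522 m/day.

0.00152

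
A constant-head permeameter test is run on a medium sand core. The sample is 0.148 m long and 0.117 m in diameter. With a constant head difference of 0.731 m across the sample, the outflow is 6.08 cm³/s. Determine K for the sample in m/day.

Cross-sectional area A = π·(d/2)² = π × (0.117/2)² = 0.01075 m².
Convert discharge: 6.08 cm³/s = 6.080e-06 m³/s.
Darcy's law rearranged: K = Q·L / (A·Δh) = 6.080e-06 × 0.148 / (0.01075 × 0.731) = 0.0001145 m/s = 9.892 m/day.

9.89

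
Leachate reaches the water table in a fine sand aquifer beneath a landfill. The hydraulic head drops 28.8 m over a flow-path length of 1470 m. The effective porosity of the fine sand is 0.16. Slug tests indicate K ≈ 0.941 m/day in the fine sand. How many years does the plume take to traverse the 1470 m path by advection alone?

34.9

Hydraulic gradient i = Δh / L = 28.8 / 1470 = 0.01959.
Darcy flux q = K · i = 0.9410 × 0.01959 = 0.01844 m/day.
Seepage velocity v = q / n_e = 0.01844 / 0.16 = 0.1152 m/day.
Travel time t = L / v = 1470 / 0.1152 = 12758 days = 34.93 years.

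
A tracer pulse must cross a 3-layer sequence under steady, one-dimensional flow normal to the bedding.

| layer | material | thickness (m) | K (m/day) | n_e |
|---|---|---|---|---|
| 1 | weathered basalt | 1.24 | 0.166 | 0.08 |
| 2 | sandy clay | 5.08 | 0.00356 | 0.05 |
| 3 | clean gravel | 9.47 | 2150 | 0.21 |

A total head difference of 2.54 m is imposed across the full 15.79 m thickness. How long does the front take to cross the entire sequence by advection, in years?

3.62

With flow normal to the layers, continuity requires the same specific discharge q through every layer.
Σ(b_i/K_i) = 1.24/0.166 + 5.08/0.00356 + 9.47/2150 = 1434 d.
q = Δh / Σ(b_i/K_i) = 2.54 / 1434 = 0.001771 m/day.
In each layer the seepage velocity is v_i = q/n_i, so the layer transit time is t_i = b_i·n_i / q:
  layer 1 (weathered basalt): t_1 = 1.24 × 0.08 / 0.001771 = 56.02 d
  layer 2 (sandy clay): t_2 = 5.08 × 0.05 / 0.001771 = 143.4 d
  layer 3 (clean gravel): t_3 = 9.47 × 0.21 / 0.001771 = 1123 d
Total t = Σ t_i = 1323 days = 3.621 years.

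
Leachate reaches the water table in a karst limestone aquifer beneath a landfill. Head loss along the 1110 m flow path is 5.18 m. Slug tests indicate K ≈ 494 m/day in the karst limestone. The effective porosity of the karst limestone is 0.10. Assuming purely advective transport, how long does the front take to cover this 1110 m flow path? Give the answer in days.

48.1

Hydraulic gradient i = Δh / L = 5.18 / 1110 = 0.004667.
Darcy flux q = K · i = 494.0 × 0.004667 = 2.305 m/day.
Seepage velocity v = q / n_e = 2.305 / 0.10 = 23.05 m/day.
Travel time t = L / v = 1110 / 23.05 = 48.15 days.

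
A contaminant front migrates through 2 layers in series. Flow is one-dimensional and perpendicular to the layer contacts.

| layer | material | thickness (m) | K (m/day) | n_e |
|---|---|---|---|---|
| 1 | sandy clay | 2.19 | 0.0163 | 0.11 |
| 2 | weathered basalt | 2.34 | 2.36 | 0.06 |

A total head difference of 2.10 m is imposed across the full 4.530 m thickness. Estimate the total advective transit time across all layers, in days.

24.6

With flow normal to the layers, continuity requires the same specific discharge q through every layer.
Σ(b_i/K_i) = 2.19/0.0163 + 2.34/2.36 = 135.3 d.
q = Δh / Σ(b_i/K_i) = 2.10 / 135.3 = 0.01552 m/day.
In each layer the seepage velocity is v_i = q/n_i, so the layer transit time is t_i = b_i·n_i / q:
  layer 1 (sandy clay): t_1 = 2.19 × 0.11 / 0.01552 = 15.53 d
  layer 2 (weathered basalt): t_2 = 2.34 × 0.06 / 0.01552 = 9.049 d
Total t = Σ t_i = 24.58 days.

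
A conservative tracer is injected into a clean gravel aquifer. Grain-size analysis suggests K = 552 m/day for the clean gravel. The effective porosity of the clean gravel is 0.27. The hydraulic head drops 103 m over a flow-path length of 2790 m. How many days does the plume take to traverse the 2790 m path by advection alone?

37.0

Hydraulic gradient i = Δh / L = 103 / 2790 = 0.03692.
Darcy flux q = K · i = 552.0 × 0.03692 = 20.38 m/day.
Seepage velocity v = q / n_e = 20.38 / 0.27 = 75.48 m/day.
Travel time t = L / v = 2790 / 75.48 = 36.97 days.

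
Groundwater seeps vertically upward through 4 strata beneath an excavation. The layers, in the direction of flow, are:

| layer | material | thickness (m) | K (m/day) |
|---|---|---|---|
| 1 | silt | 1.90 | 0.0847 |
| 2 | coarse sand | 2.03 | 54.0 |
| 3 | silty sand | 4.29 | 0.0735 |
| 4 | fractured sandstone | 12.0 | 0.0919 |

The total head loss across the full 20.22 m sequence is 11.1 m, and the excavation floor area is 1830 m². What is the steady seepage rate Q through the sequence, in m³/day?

Flow is perpendicular to layering, so the layers act in series and the equivalent K is the thickness-weighted harmonic mean.
Total thickness L = 1.90 + 2.03 + 4.29 + 12.0 = 20.22 m.
Σ(b_i/K_i) = 1.90/0.0847 + 2.03/54.0 + 4.29/0.0735 + 12.0/0.0919 = 211.4 d.
K_eq = L / Σ(b_i/K_i) = 20.22 / 211.4 = 0.09564 m/day.
Q = K_eq · A · (Δh/L) = 0.09564 × 1830 × (11.1/20.22) = 96.08 m³/day.

96.1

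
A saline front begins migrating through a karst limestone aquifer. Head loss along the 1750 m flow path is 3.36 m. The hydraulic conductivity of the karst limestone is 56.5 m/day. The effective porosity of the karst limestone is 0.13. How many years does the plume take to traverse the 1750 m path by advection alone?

Hydraulic gradient i = Δh / L = 3.36 / 1750 = 0.001920.
Darcy flux q = K · i = 56.50 × 0.001920 = 0.1085 m/day.
Seepage velocity v = q / n_e = 0.1085 / 0.13 = 0.8345 m/day.
Travel time t = L / v = 1750 / 0.8345 = 2097 days = 5.742 years.

5.74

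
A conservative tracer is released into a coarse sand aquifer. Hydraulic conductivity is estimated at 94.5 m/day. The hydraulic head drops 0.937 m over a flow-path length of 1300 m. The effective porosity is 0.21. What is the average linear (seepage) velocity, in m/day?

Hydraulic gradient i = Δh / L = 0.937 / 1300 = 0.0007208.
Darcy flux q = K · i = 94.50 × 0.0007208 = 0.06811 m/day.
Seepage velocity v = q / n_e = 0.06811 / 0.21 = 0.3243 m/day.

0.324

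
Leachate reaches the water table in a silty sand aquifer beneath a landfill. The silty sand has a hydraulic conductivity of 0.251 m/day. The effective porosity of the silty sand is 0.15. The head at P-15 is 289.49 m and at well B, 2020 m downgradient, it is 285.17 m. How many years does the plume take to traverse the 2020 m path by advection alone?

1550

Hydraulic gradient i = (289.49 − 285.17) / 2020 = 4.32 / 2020 = 0.002139.
Darcy flux q = K · i = 0.2510 × 0.002139 = 0.0005368 m/day.
Seepage velocity v = q / n_e = 0.0005368 / 0.15 = 0.003579 m/day.
Travel time t = L / v = 2020 / 0.003579 = 5.645e+05 days = 1545 years.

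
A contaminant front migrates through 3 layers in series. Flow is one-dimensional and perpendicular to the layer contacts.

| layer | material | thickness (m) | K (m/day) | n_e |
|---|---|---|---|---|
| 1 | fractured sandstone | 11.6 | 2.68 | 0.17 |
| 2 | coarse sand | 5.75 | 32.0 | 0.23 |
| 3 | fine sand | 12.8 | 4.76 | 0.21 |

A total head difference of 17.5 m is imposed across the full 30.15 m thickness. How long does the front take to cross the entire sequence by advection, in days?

2.46

With flow normal to the layers, continuity requires the same specific discharge q through every layer.
Σ(b_i/K_i) = 11.6/2.68 + 5.75/32.0 + 12.8/4.76 = 7.197 d.
q = Δh / Σ(b_i/K_i) = 17.5 / 7.197 = 2.432 m/day.
In each layer the seepage velocity is v_i = q/n_i, so the layer transit time is t_i = b_i·n_i / q:
  layer 1 (fractured sandstone): t_1 = 11.6 × 0.17 / 2.432 = 0.8110 d
  layer 2 (coarse sand): t_2 = 5.75 × 0.23 / 2.432 = 0.5439 d
  layer 3 (fine sand): t_3 = 12.8 × 0.21 / 2.432 = 1.105 d
Total t = Σ t_i = 2.460 days.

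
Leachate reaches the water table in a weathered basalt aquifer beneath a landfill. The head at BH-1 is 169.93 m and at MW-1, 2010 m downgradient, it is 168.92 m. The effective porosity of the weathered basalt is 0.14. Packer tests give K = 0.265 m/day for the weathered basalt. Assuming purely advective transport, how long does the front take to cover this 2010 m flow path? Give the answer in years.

Hydraulic gradient i = (169.93 − 168.92) / 2010 = 1.01 / 2010 = 0.0005025.
Darcy flux q = K · i = 0.2650 × 0.0005025 = 0.0001332 m/day.
Seepage velocity v = q / n_e = 0.0001332 / 0.14 = 0.0009511 m/day.
Travel time t = L / v = 2010 / 0.0009511 = 2.113e+06 days = 5786 years.

5790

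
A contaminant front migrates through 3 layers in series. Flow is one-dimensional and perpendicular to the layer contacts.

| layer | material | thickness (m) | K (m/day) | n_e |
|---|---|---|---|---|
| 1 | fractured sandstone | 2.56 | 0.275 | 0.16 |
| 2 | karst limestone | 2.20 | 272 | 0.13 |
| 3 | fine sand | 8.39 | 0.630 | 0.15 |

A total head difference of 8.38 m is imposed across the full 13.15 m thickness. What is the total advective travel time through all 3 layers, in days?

With flow normal to the layers, continuity requires the same specific discharge q through every layer.
Σ(b_i/K_i) = 2.56/0.275 + 2.20/272 + 8.39/0.630 = 22.63 d.
q = Δh / Σ(b_i/K_i) = 8.38 / 22.63 = 0.3702 m/day.
In each layer the seepage velocity is v_i = q/n_i, so the layer transit time is t_i = b_i·n_i / q:
  layer 1 (fractured sandstone): t_1 = 2.56 × 0.16 / 0.3702 = 1.106 d
  layer 2 (karst limestone): t_2 = 2.20 × 0.13 / 0.3702 = 0.7725 d
  layer 3 (fine sand): t_3 = 8.39 × 0.15 / 0.3702 = 3.399 d
Total t = Σ t_i = 5.278 days.

5.28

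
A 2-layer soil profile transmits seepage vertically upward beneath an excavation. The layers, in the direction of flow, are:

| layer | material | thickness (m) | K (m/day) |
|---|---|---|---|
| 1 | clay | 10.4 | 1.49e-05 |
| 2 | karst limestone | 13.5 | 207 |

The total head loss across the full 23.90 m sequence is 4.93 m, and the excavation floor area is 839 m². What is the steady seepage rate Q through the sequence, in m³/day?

Flow is perpendicular to layering, so the layers act in series and the equivalent K is the thickness-weighted harmonic mean.
Total thickness L = 10.4 + 13.5 = 23.90 m.
Σ(b_i/K_i) = 10.4/1.49e-05 + 13.5/207 = 6.980e+05 d.
K_eq = L / Σ(b_i/K_i) = 23.90 / 6.980e+05 = 3.424e-05 m/day.
Q = K_eq · A · (Δh/L) = 3.424e-05 × 839 × (4.93/23.90) = 0.005926 m³/day.

0.00593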